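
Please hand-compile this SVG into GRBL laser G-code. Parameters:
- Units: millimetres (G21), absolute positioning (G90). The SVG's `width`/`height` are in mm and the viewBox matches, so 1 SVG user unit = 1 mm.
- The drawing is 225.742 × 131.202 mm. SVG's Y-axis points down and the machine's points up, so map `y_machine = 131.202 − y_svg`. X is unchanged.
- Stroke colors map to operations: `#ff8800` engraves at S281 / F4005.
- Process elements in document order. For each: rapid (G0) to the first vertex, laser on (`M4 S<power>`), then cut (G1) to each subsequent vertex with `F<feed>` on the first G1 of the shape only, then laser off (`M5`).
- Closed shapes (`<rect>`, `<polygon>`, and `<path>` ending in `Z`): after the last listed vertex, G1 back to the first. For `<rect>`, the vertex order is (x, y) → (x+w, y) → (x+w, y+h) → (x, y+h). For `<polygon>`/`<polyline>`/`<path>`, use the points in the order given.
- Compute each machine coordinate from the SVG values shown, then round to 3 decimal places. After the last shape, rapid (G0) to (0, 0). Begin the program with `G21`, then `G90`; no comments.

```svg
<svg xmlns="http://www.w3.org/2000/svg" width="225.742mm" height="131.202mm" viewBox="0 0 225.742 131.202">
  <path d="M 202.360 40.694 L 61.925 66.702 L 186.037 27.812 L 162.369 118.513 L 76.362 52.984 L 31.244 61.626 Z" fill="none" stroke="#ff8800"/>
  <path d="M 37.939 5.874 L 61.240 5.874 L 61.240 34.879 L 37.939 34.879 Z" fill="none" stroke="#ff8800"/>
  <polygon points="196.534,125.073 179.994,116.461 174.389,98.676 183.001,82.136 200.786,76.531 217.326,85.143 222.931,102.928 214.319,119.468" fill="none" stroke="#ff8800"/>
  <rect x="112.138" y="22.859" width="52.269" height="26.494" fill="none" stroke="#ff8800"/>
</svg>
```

viewBox `0 0 225.742 131.202` with mm width/height → 1 unit = 1 mm. Flip: y_m = 131.202 − y_svg.

**Shape 1** — `<path>` closed polygon, stroke `#ff8800` → engrave (S281, F4005). Machine vertices: (202.360,90.508) → (61.925,64.500) → (186.037,103.390) → (162.369,12.689) → (76.362,78.218) → (31.244,69.576) → (202.360,90.508). Closed: final G1 returns to the first vertex.

**Shape 2** — `<path>` rectangle, stroke `#ff8800` → engrave (S281, F4005). Machine vertices: (37.939,125.328) → (61.240,125.328) → (61.240,96.323) → (37.939,96.323) → (37.939,125.328). Closed: final G1 returns to the first vertex.

**Shape 3** — `<polygon>` regular polygon, stroke `#ff8800` → engrave (S281, F4005). Machine vertices: (196.534,6.129) → (179.994,14.741) → (174.389,32.526) → (183.001,49.066) → (200.786,54.671) → (217.326,46.059) → (222.931,28.274) → (214.319,11.734) → (196.534,6.129). Closed: final G1 returns to the first vertex.

**Shape 4** — `<rect>` rectangle, stroke `#ff8800` → engrave (S281, F4005). Machine vertices: (112.138,108.343) → (164.407,108.343) → (164.407,81.849) → (112.138,81.849) → (112.138,108.343). Closed: final G1 returns to the first vertex.

G21
G90
G0 X202.360 Y90.508
M4 S281
G1 X61.925 Y64.500 F4005
G1 X186.037 Y103.390
G1 X162.369 Y12.689
G1 X76.362 Y78.218
G1 X31.244 Y69.576
G1 X202.360 Y90.508
M5
G0 X37.939 Y125.328
M4 S281
G1 X61.240 Y125.328 F4005
G1 X61.240 Y96.323
G1 X37.939 Y96.323
G1 X37.939 Y125.328
M5
G0 X196.534 Y6.129
M4 S281
G1 X179.994 Y14.741 F4005
G1 X174.389 Y32.526
G1 X183.001 Y49.066
G1 X200.786 Y54.671
G1 X217.326 Y46.059
G1 X222.931 Y28.274
G1 X214.319 Y11.734
G1 X196.534 Y6.129
M5
G0 X112.138 Y108.343
M4 S281
G1 X164.407 Y108.343 F4005
G1 X164.407 Y81.849
G1 X112.138 Y81.849
G1 X112.138 Y108.343
M5
G0 X0.000 Y0.000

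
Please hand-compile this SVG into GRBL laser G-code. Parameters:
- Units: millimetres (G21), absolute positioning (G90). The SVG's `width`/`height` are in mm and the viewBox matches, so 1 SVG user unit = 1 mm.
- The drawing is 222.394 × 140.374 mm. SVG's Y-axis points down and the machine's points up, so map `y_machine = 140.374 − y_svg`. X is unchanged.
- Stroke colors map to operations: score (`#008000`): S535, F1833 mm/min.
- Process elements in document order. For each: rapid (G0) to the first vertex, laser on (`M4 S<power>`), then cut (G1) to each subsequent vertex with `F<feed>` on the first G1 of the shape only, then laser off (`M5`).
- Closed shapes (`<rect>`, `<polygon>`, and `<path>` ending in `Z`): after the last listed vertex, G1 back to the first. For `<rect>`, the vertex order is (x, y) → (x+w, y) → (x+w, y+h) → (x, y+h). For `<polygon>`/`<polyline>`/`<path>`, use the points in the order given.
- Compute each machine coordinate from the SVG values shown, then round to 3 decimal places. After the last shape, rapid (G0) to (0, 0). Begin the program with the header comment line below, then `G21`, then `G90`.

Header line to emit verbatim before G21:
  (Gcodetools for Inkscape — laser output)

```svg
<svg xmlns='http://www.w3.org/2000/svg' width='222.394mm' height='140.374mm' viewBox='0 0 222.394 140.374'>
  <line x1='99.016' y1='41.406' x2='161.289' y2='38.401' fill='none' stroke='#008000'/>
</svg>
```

1 u = 1 mm; y_m = 140.374 − y.

[1] `<line>` line segment, #008000→score S535 F1833: (99.016,98.968) → (161.289,101.973)

(Gcodetools for Inkscape — laser output)
G21
G90
G0 X99.016 Y98.968
M4 S535
G1 X161.289 Y101.973 F1833
M5
G0 X0.000 Y0.000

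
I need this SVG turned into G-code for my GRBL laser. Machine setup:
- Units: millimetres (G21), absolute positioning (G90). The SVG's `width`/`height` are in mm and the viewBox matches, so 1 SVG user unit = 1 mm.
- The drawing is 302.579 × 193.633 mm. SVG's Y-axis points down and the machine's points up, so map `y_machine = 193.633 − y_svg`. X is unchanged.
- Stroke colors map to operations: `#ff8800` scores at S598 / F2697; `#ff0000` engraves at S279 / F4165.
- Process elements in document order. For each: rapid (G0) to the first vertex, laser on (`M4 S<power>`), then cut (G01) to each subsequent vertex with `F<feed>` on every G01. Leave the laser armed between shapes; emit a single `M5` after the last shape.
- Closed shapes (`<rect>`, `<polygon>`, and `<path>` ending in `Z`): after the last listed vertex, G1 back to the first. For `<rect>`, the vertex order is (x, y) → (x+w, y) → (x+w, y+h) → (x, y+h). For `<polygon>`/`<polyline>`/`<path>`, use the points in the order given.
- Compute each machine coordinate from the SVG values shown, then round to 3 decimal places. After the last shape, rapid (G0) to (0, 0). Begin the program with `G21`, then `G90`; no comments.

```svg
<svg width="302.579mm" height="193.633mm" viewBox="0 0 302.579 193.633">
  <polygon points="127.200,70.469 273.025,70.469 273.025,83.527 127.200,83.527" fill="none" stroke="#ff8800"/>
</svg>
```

viewBox `0 0 302.579 193.633` with mm width/height → 1 unit = 1 mm. Flip: y_m = 193.633 − y_svg.

**Shape 1** — `<polygon>` rectangle, stroke `#ff8800` → score (S598, F2697). Machine vertices: (127.200,123.164) → (273.025,123.164) → (273.025,110.106) → (127.200,110.106) → (127.200,123.164). Closed: final G1 returns to the first vertex.

G21
G90
G0 X127.200 Y123.164
M4 S598
G01 X273.025 Y123.164 F2697
G01 X273.025 Y110.106 F2697
G01 X127.200 Y110.106 F2697
G01 X127.200 Y123.164 F2697
M5
G0 X0.000 Y0.000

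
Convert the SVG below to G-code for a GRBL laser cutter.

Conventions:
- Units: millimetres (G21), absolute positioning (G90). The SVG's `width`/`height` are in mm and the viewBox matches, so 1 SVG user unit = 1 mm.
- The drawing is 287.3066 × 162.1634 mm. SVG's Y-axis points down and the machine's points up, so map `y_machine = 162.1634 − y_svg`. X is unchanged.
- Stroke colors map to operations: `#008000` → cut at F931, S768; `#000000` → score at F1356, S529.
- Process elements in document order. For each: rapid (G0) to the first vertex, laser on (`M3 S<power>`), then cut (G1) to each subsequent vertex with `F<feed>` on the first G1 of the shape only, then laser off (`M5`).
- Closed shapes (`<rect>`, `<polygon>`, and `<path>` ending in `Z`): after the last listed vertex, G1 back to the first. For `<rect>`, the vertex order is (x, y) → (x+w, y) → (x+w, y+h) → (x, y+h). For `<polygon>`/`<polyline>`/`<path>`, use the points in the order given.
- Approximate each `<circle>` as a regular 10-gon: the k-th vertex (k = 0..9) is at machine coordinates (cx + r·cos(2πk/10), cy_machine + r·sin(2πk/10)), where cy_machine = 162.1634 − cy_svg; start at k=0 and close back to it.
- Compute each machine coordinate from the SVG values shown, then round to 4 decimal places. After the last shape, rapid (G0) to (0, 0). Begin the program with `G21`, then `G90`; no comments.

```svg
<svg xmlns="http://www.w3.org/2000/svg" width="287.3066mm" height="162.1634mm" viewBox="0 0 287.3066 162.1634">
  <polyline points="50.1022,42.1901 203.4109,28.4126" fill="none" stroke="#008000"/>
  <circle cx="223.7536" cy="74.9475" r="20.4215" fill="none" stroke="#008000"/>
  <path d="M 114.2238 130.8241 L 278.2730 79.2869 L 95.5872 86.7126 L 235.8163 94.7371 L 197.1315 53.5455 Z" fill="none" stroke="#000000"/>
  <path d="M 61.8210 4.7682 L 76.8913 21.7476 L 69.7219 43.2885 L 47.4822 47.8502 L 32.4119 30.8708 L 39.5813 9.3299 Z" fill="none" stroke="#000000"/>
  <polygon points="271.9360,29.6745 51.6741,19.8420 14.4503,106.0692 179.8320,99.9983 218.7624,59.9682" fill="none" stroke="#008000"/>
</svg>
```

1 u = 1 mm; y_m = 162.1634 − y.

[1] `<polyline>` line segment, #008000→cut S768 F931: (50.1022,119.9733) → (203.4109,133.7508)

[2] `<circle>` circle, #008000→cut S768 F931: (244.1751,87.2159) → (240.2749,99.2194) → (230.0642,106.6379) → (217.4430,106.6379) → (207.2323,99.2194) → (203.3321,87.2159) → (207.2323,75.2124) → (217.4430,67.7939) → (230.0642,67.7939) → (240.2749,75.2124) → (244.1751,87.2159) (closed)

[3] `<path>` closed polygon, #000000→score S529 F1356: (114.2238,31.3393) → (278.2730,82.8765) → (95.5872,75.4508) → (235.8163,67.4263) → (197.1315,108.6179) → (114.2238,31.3393) (closed)

[4] `<path>` regular polygon, #000000→score S529 F1356: (61.8210,157.3952) → (76.8913,140.4158) → (69.7219,118.8749) → (47.4822,114.3132) → (32.4119,131.2926) → (39.5813,152.8335) → (61.8210,157.3952) (closed)

[5] `<polygon>` closed polygon, #008000→cut S768 F931: (271.9360,132.4889) → (51.6741,142.3214) → (14.4503,56.0942) → (179.8320,62.1651) → (218.7624,102.1952) → (271.9360,132.4889) (closed)

G21
G90
G0 X50.1022 Y119.9733
M3 S768
G1 X203.4109 Y133.7508 F931
M5
G0 X244.1751 Y87.2159
M3 S768
G1 X240.2749 Y99.2194 F931
G1 X230.0642 Y106.6379
G1 X217.4430 Y106.6379
G1 X207.2323 Y99.2194
G1 X203.3321 Y87.2159
G1 X207.2323 Y75.2124
G1 X217.4430 Y67.7939
G1 X230.0642 Y67.7939
G1 X240.2749 Y75.2124
G1 X244.1751 Y87.2159
M5
G0 X114.2238 Y31.3393
M3 S529
G1 X278.2730 Y82.8765 F1356
G1 X95.5872 Y75.4508
G1 X235.8163 Y67.4263
G1 X197.1315 Y108.6179
G1 X114.2238 Y31.3393
M5
G0 X61.8210 Y157.3952
M3 S529
G1 X76.8913 Y140.4158 F1356
G1 X69.7219 Y118.8749
G1 X47.4822 Y114.3132
G1 X32.4119 Y131.2926
G1 X39.5813 Y152.8335
G1 X61.8210 Y157.3952
M5
G0 X271.9360 Y132.4889
M3 S768
G1 X51.6741 Y142.3214 F931
G1 X14.4503 Y56.0942
G1 X179.8320 Y62.1651
G1 X218.7624 Y102.1952
G1 X271.9360 Y132.4889
M5
G0 X0.0000 Y0.0000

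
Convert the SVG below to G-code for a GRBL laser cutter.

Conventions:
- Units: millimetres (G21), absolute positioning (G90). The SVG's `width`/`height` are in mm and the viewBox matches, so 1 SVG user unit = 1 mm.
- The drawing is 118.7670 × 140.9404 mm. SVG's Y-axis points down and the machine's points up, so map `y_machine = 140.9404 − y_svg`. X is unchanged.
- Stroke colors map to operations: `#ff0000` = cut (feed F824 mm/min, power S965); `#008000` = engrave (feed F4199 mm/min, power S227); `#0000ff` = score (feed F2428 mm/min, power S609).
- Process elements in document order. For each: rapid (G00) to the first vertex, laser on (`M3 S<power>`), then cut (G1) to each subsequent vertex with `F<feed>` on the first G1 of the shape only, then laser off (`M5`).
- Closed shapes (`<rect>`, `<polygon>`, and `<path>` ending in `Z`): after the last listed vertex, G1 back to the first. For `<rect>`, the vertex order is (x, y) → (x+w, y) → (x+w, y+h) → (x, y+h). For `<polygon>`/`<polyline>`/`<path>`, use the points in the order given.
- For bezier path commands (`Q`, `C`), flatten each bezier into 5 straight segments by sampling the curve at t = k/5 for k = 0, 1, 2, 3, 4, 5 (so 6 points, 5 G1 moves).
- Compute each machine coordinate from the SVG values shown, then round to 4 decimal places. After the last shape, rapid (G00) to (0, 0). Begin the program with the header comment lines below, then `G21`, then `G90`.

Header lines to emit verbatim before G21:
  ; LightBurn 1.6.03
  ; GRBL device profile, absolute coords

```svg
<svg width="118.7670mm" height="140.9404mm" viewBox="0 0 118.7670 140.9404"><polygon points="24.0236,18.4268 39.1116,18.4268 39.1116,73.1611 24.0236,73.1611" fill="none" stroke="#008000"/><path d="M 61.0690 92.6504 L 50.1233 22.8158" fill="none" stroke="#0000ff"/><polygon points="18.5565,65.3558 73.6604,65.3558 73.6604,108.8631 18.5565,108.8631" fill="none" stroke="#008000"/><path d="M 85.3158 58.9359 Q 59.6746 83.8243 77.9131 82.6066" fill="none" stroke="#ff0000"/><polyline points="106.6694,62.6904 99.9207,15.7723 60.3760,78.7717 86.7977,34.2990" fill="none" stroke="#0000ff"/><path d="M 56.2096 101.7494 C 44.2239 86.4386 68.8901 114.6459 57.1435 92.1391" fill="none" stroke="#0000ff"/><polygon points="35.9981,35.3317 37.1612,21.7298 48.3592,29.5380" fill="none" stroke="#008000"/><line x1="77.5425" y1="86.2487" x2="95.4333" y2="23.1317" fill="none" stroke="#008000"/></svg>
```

viewBox `0 0 118.7670 140.9404` with mm width/height → 1 unit = 1 mm. Flip: y_m = 140.9404 − y_svg.

**Shape 1** — `<polygon>` rectangle, stroke `#008000` → engrave (S227, F4199). Machine vertices: (24.0236,122.5136) → (39.1116,122.5136) → (39.1116,67.7793) → (24.0236,67.7793) → (24.0236,122.5136). Closed: final G1 returns to the first vertex.

**Shape 2** — `<path>` line segment, stroke `#0000ff` → score (S609, F2428). Machine vertices: (61.0690,48.2900) → (50.1233,118.1246). Open path.

**Shape 3** — `<polygon>` rectangle, stroke `#008000` → engrave (S227, F4199). Machine vertices: (18.5565,75.5846) → (73.6604,75.5846) → (73.6604,32.0773) → (18.5565,32.0773) → (18.5565,75.5846). Closed: final G1 returns to the first vertex.

**Shape 4** — `<path>` quadratic bezier, stroke `#ff0000` → cut (S965, F824). Control points (SVG): P0=(85.3158,58.9359), P1=(59.6746,83.8243), P2=(77.9131,82.6066); sampled at t=k/5. Machine vertices: (85.3158,82.0045) → (76.8145,73.0934) → (71.8236,66.2708) → (70.3431,61.5366) → (72.3729,58.8910) → (77.9131,58.3338). Open path.

**Shape 5** — `<polyline>` open polyline, stroke `#0000ff` → score (S609, F2428). Machine vertices: (106.6694,78.2500) → (99.9207,125.1681) → (60.3760,62.1687) → (86.7977,106.6414). Open path.

**Shape 6** — `<path>` cubic bezier, stroke `#0000ff` → score (S609, F2428). Control points (SVG): P0=(56.2096,101.7494), P1=(44.2239,86.4386), P2=(68.8901,114.6459), P3=(57.1435,92.1391); sampled at t=k/5. Machine vertices: (56.2096,39.1910) → (52.8319,43.9092) → (54.7435,42.7061) → (58.4374,40.1050) → (60.4064,40.6291) → (57.1435,48.8013). Open path.

**Shape 7** — `<polygon>` regular polygon, stroke `#008000` → engrave (S227, F4199). Machine vertices: (35.9981,105.6087) → (37.1612,119.2106) → (48.3592,111.4024) → (35.9981,105.6087). Closed: final G1 returns to the first vertex.

**Shape 8** — `<line>` line segment, stroke `#008000` → engrave (S227, F4199). Machine vertices: (77.5425,54.6917) → (95.4333,117.8087). Open path.

; LightBurn 1.6.03
; GRBL device profile, absolute coords
G21
G90
G00 X24.0236 Y122.5136
M3 S227
G1 X39.1116 Y122.5136 F4199
G1 X39.1116 Y67.7793
G1 X24.0236 Y67.7793
G1 X24.0236 Y122.5136
M5
G00 X61.0690 Y48.2900
M3 S609
G1 X50.1233 Y118.1246 F2428
M5
G00 X18.5565 Y75.5846
M3 S227
G1 X73.6604 Y75.5846 F4199
G1 X73.6604 Y32.0773
G1 X18.5565 Y32.0773
G1 X18.5565 Y75.5846
M5
G00 X85.3158 Y82.0045
M3 S965
G1 X76.8145 Y73.0934 F824
G1 X71.8236 Y66.2708
G1 X70.3431 Y61.5366
G1 X72.3729 Y58.8910
G1 X77.9131 Y58.3338
M5
G00 X106.6694 Y78.2500
M3 S609
G1 X99.9207 Y125.1681 F2428
G1 X60.3760 Y62.1687
G1 X86.7977 Y106.6414
M5
G00 X56.2096 Y39.1910
M3 S609
G1 X52.8319 Y43.9092 F2428
G1 X54.7435 Y42.7061
G1 X58.4374 Y40.1050
G1 X60.4064 Y40.6291
G1 X57.1435 Y48.8013
M5
G00 X35.9981 Y105.6087
M3 S227
G1 X37.1612 Y119.2106 F4199
G1 X48.3592 Y111.4024
G1 X35.9981 Y105.6087
M5
G00 X77.5425 Y54.6917
M3 S227
G1 X95.4333 Y117.8087 F4199
M5
G00 X0.0000 Y0.0000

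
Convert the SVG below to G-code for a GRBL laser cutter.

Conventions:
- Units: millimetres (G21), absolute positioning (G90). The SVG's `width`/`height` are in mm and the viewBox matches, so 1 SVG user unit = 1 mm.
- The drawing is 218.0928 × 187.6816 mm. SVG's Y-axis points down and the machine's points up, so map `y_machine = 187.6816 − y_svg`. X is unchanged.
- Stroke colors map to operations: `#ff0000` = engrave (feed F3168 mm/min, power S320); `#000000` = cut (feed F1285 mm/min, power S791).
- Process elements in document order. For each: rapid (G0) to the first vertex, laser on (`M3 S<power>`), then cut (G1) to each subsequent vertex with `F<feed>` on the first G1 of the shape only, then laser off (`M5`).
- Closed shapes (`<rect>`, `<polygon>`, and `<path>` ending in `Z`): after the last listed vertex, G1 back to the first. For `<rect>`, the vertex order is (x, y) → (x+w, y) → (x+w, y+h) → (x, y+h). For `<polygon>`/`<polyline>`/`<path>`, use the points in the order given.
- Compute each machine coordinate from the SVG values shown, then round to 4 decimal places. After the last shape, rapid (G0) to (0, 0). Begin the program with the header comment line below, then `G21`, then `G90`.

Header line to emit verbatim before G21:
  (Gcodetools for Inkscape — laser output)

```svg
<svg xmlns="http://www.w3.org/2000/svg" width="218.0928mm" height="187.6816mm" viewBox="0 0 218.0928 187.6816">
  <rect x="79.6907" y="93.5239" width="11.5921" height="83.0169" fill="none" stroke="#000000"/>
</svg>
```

(Gcodetools for Inkscape — laser output)
G21
G90
G0 X79.6907 Y94.1577
M3 S791
G1 X91.2828 Y94.1577 F1285
G1 X91.2828 Y11.1408
G1 X79.6907 Y11.1408
G1 X79.6907 Y94.1577
M5
G0 X0.0000 Y0.0000

viewBox `0 0 218.0928 187.6816` with mm width/height → 1 unit = 1 mm. Flip: y_m = 187.6816 − y_svg.

**Shape 1** — `<rect>` rectangle, stroke `#000000` → cut (S791, F1285). Machine vertices: (79.6907,94.1577) → (91.2828,94.1577) → (91.2828,11.1408) → (79.6907,11.1408) → (79.6907,94.1577). Closed: final G1 returns to the first vertex.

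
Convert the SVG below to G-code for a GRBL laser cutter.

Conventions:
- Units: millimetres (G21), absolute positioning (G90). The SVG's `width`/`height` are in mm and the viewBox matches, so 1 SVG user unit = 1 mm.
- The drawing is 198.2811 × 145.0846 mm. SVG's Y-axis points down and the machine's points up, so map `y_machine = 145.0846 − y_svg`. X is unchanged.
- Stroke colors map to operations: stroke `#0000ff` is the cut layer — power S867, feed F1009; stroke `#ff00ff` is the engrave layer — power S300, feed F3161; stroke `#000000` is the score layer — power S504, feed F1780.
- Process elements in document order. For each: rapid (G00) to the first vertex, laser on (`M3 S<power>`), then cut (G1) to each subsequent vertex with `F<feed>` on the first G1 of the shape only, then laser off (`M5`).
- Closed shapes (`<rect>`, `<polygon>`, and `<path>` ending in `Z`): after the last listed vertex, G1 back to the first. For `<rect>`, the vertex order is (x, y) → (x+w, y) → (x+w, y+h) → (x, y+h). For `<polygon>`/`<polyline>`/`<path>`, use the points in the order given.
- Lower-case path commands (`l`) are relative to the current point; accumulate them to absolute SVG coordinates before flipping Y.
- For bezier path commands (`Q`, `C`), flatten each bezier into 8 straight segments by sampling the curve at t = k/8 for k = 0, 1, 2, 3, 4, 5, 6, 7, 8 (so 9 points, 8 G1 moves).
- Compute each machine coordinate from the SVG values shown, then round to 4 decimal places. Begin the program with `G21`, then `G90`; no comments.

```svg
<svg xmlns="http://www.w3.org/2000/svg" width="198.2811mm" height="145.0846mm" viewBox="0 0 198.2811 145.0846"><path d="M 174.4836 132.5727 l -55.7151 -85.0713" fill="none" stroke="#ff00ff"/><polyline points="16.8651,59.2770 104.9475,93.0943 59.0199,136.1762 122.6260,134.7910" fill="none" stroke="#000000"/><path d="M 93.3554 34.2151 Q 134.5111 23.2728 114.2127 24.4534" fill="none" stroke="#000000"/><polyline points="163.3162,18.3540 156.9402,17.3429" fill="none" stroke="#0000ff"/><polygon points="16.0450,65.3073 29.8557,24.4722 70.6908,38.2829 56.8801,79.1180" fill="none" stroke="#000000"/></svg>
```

Since the viewBox matches the mm dimensions, user units are millimetres directly. The only transform is the Y-flip y_m = 145.0846 − y_svg.

Shape 1 is a line segment drawn with `<path>`. Its stroke #ff00ff means engrave at S300, F3161. After flipping Y the toolpath is (174.4836,12.5119) → (118.7685,97.5832).

Shape 2 is a open polyline drawn with `<polyline>`. Its stroke #000000 means score at S504, F1780. After flipping Y the toolpath is (16.8651,85.8076) → (104.9475,51.9903) → (59.0199,8.9084) → (122.6260,10.2936).

Shape 3 is a quadratic bezier drawn with `<path>`. Its stroke #000000 means score at S504, F1780. After flipping Y the toolpath is (93.3554,110.8695) → (102.6841,113.4157) → (110.0924,115.5830) → (115.5802,117.3714) → (119.1476,118.7811) → (120.7945,119.8119) → (120.5210,120.4638) → (118.3271,120.7369) → (114.2127,120.6312).

Shape 4 is a line segment drawn with `<polyline>`. Its stroke #0000ff means cut at S867, F1009. After flipping Y the toolpath is (163.3162,126.7306) → (156.9402,127.7417).

Shape 5 is a regular polygon drawn with `<polygon>`. Its stroke #000000 means score at S504, F1780. After flipping Y the toolpath is (16.0450,79.7773) → (29.8557,120.6124) → (70.6908,106.8017) → (56.8801,65.9666) → (16.0450,79.7773), returning to the start.

G21
G90
G00 X174.4836 Y12.5119
M3 S300
G1 X118.7685 Y97.5832 F3161
M5
G00 X16.8651 Y85.8076
M3 S504
G1 X104.9475 Y51.9903 F1780
G1 X59.0199 Y8.9084
G1 X122.6260 Y10.2936
M5
G00 X93.3554 Y110.8695
M3 S504
G1 X102.6841 Y113.4157 F1780
G1 X110.0924 Y115.5830
G1 X115.5802 Y117.3714
G1 X119.1476 Y118.7811
G1 X120.7945 Y119.8119
G1 X120.5210 Y120.4638
G1 X118.3271 Y120.7369
G1 X114.2127 Y120.6312
M5
G00 X163.3162 Y126.7306
M3 S867
G1 X156.9402 Y127.7417 F1009
M5
G00 X16.0450 Y79.7773
M3 S504
G1 X29.8557 Y120.6124 F1780
G1 X70.6908 Y106.8017
G1 X56.8801 Y65.9666
G1 X16.0450 Y79.7773
M5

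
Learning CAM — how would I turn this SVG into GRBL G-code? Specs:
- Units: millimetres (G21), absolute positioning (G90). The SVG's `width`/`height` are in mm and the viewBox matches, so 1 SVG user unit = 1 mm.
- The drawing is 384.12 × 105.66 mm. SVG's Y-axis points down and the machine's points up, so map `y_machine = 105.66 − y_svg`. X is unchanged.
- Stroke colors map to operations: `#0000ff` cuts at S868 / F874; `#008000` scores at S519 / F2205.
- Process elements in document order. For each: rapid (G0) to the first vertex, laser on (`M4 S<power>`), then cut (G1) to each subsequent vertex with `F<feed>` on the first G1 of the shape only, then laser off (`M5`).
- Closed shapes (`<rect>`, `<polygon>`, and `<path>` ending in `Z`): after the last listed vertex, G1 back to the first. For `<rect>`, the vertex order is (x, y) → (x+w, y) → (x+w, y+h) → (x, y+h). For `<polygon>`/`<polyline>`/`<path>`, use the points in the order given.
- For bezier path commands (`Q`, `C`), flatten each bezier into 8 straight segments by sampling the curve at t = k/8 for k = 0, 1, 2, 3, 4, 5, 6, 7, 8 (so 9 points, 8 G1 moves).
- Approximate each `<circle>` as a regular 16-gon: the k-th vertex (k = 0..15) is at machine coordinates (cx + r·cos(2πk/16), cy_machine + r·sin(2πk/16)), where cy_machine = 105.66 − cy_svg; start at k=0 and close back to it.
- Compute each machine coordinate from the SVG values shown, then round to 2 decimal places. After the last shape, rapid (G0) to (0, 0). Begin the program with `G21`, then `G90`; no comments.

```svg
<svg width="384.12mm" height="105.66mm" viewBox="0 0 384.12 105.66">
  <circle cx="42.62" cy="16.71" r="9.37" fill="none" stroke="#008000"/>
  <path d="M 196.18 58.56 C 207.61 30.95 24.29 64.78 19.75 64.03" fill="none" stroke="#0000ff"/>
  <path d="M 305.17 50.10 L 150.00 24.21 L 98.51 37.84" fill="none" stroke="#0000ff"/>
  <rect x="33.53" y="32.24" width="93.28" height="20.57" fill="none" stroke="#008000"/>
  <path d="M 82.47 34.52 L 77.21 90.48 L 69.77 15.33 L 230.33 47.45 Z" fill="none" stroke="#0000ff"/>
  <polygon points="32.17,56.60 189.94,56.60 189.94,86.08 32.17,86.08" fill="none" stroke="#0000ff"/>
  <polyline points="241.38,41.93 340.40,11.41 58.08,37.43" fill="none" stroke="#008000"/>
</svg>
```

Since the viewBox matches the mm dimensions, user units are millimetres directly. The only transform is the Y-flip y_m = 105.66 − y_svg.

Shape 1 is a circle drawn with `<circle>`. Its stroke #008000 means score at S519, F2205. After flipping Y the toolpath is (51.99,88.95) → (51.28,92.54) → (49.25,95.58) → (46.21,97.61) → (42.62,98.32) → (39.03,97.61) → (35.99,95.58) → (33.96,92.54) → (33.25,88.95) → (33.96,85.36) → (35.99,82.32) → (39.03,80.29) → (42.62,79.58) → (46.21,80.29) → (49.25,82.32) → (51.28,85.36) → (51.99,88.95), returning to the start.

Shape 2 is a cubic bezier drawn with `<path>`. Its stroke #0000ff means cut at S868, F874. After flipping Y the toolpath is (196.18,47.10) → (192.07,54.76) → (174.07,57.79) → (146.58,57.30) → (113.95,54.44) → (80.58,50.31) → (50.84,46.05) → (29.10,42.78) → (19.75,41.63).

Shape 3 is a open polyline drawn with `<path>`. Its stroke #0000ff means cut at S868, F874. After flipping Y the toolpath is (305.17,55.56) → (150.00,81.45) → (98.51,67.82).

Shape 4 is a rectangle drawn with `<rect>`. Its stroke #008000 means score at S519, F2205. After flipping Y the toolpath is (33.53,73.42) → (126.81,73.42) → (126.81,52.85) → (33.53,52.85) → (33.53,73.42), returning to the start.

Shape 5 is a closed polygon drawn with `<path>`. Its stroke #0000ff means cut at S868, F874. After flipping Y the toolpath is (82.47,71.14) → (77.21,15.18) → (69.77,90.33) → (230.33,58.21) → (82.47,71.14), returning to the start.

Shape 6 is a rectangle drawn with `<polygon>`. Its stroke #0000ff means cut at S868, F874. After flipping Y the toolpath is (32.17,49.06) → (189.94,49.06) → (189.94,19.58) → (32.17,19.58) → (32.17,49.06), returning to the start.

Shape 7 is a open polyline drawn with `<polyline>`. Its stroke #008000 means score at S519, F2205. After flipping Y the toolpath is (241.38,63.73) → (340.40,94.25) → (58.08,68.23).

G21
G90
G0 X51.99 Y88.95
M4 S519
G1 X51.28 Y92.54 F2205
G1 X49.25 Y95.58
G1 X46.21 Y97.61
G1 X42.62 Y98.32
G1 X39.03 Y97.61
G1 X35.99 Y95.58
G1 X33.96 Y92.54
G1 X33.25 Y88.95
G1 X33.96 Y85.36
G1 X35.99 Y82.32
G1 X39.03 Y80.29
G1 X42.62 Y79.58
G1 X46.21 Y80.29
G1 X49.25 Y82.32
G1 X51.28 Y85.36
G1 X51.99 Y88.95
M5
G0 X196.18 Y47.10
M4 S868
G1 X192.07 Y54.76 F874
G1 X174.07 Y57.79
G1 X146.58 Y57.30
G1 X113.95 Y54.44
G1 X80.58 Y50.31
G1 X50.84 Y46.05
G1 X29.10 Y42.78
G1 X19.75 Y41.63
M5
G0 X305.17 Y55.56
M4 S868
G1 X150.00 Y81.45 F874
G1 X98.51 Y67.82
M5
G0 X33.53 Y73.42
M4 S519
G1 X126.81 Y73.42 F2205
G1 X126.81 Y52.85
G1 X33.53 Y52.85
G1 X33.53 Y73.42
M5
G0 X82.47 Y71.14
M4 S868
G1 X77.21 Y15.18 F874
G1 X69.77 Y90.33
G1 X230.33 Y58.21
G1 X82.47 Y71.14
M5
G0 X32.17 Y49.06
M4 S868
G1 X189.94 Y49.06 F874
G1 X189.94 Y19.58
G1 X32.17 Y19.58
G1 X32.17 Y49.06
M5
G0 X241.38 Y63.73
M4 S519
G1 X340.40 Y94.25 F2205
G1 X58.08 Y68.23
M5
G0 X0.00 Y0.00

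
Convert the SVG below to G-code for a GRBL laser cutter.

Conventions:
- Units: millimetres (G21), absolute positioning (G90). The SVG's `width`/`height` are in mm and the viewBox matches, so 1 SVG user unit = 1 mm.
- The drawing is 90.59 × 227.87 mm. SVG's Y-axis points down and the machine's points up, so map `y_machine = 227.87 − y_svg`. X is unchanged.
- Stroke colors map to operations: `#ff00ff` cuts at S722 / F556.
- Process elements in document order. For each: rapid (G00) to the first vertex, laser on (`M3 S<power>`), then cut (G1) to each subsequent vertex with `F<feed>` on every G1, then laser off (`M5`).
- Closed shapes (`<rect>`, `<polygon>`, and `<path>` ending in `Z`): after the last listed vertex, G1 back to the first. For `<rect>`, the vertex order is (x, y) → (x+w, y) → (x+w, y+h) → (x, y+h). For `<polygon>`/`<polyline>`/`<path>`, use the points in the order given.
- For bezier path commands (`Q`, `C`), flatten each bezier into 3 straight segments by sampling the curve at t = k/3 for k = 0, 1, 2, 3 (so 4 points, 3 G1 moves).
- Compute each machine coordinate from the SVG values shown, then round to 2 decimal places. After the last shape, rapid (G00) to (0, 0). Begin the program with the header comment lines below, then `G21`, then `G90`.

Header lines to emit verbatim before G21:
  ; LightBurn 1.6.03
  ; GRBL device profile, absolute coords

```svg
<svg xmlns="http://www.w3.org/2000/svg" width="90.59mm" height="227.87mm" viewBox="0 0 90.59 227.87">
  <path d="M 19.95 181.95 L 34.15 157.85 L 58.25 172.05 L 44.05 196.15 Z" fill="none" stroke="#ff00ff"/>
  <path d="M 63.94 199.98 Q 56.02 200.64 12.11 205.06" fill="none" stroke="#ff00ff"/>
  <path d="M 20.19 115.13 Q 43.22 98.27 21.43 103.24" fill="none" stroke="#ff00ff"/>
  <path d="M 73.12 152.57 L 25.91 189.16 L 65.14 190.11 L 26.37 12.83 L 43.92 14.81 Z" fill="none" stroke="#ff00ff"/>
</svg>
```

viewBox `0 0 90.59 227.87` with mm width/height → 1 unit = 1 mm. Flip: y_m = 227.87 − y_svg.

**Shape 1** — `<path>` regular polygon, stroke `#ff00ff` → cut (S722, F556). Machine vertices: (19.95,45.92) → (34.15,70.02) → (58.25,55.82) → (44.05,31.72) → (19.95,45.92). Closed: final G1 returns to the first vertex.

**Shape 2** — `<path>` quadratic bezier, stroke `#ff00ff` → cut (S722, F556). Control points (SVG): P0=(63.94,199.98), P1=(56.02,200.64), P2=(12.11,205.06); sampled at t=k/3. Machine vertices: (63.94,27.89) → (54.66,27.03) → (37.38,25.34) → (12.11,22.81). Open path.

**Shape 3** — `<path>` quadratic bezier, stroke `#ff00ff` → cut (S722, F556). Control points (SVG): P0=(20.19,115.13), P1=(43.22,98.27), P2=(21.43,103.24); sampled at t=k/3. Machine vertices: (20.19,112.74) → (30.56,121.55) → (30.98,125.52) → (21.43,124.63). Open path.

**Shape 4** — `<path>` closed polygon, stroke `#ff00ff` → cut (S722, F556). Machine vertices: (73.12,75.30) → (25.91,38.71) → (65.14,37.76) → (26.37,215.04) → (43.92,213.06) → (73.12,75.30). Closed: final G1 returns to the first vertex.

; LightBurn 1.6.03
; GRBL device profile, absolute coords
G21
G90
G00 X19.95 Y45.92
M3 S722
G1 X34.15 Y70.02 F556
G1 X58.25 Y55.82 F556
G1 X44.05 Y31.72 F556
G1 X19.95 Y45.92 F556
M5
G00 X63.94 Y27.89
M3 S722
G1 X54.66 Y27.03 F556
G1 X37.38 Y25.34 F556
G1 X12.11 Y22.81 F556
M5
G00 X20.19 Y112.74
M3 S722
G1 X30.56 Y121.55 F556
G1 X30.98 Y125.52 F556
G1 X21.43 Y124.63 F556
M5
G00 X73.12 Y75.30
M3 S722
G1 X25.91 Y38.71 F556
G1 X65.14 Y37.76 F556
G1 X26.37 Y215.04 F556
G1 X43.92 Y213.06 F556
G1 X73.12 Y75.30 F556
M5
G00 X0.00 Y0.00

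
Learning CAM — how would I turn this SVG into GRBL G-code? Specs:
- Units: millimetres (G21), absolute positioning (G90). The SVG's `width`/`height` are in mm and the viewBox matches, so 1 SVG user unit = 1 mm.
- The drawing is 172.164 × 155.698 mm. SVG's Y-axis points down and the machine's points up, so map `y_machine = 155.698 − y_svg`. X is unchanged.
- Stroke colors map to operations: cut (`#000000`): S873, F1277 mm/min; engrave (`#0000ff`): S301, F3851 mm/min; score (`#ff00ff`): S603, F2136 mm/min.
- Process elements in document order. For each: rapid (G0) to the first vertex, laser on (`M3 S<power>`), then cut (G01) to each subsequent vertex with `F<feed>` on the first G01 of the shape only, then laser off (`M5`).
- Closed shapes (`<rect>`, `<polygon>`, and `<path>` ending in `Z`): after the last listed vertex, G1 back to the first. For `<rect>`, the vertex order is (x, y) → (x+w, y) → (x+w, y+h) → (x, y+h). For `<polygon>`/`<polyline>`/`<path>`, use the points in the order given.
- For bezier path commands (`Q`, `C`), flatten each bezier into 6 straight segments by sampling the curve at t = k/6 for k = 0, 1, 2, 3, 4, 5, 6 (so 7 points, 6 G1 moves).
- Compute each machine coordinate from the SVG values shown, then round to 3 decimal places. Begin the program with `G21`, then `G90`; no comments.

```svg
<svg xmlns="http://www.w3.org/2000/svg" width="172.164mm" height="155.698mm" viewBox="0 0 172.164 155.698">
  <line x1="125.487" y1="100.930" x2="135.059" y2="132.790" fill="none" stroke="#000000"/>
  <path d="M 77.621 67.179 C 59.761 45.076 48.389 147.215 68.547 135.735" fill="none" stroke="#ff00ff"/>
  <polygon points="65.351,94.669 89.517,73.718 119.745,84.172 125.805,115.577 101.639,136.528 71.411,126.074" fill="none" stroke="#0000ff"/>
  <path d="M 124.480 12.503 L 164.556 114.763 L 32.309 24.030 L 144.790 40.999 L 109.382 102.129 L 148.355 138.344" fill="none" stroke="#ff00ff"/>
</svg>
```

G21
G90
G0 X125.487 Y54.768
M3 S873
G01 X135.059 Y22.908 F1277
M5
G0 X77.621 Y88.519
M3 S603
G01 X69.348 Y90.318 F2136
G01 X62.851 Y78.018
G01 X58.827 Y58.225
G01 X57.972 Y37.546
G01 X60.980 Y22.590
G01 X68.547 Y19.963
M5
G0 X65.351 Y61.029
M3 S301
G01 X89.517 Y81.980 F3851
G01 X119.745 Y71.526
G01 X125.805 Y40.121
G01 X101.639 Y19.170
G01 X71.411 Y29.624
G01 X65.351 Y61.029
M5
G0 X124.480 Y143.195
M3 S603
G01 X164.556 Y40.935 F2136
G01 X32.309 Y131.668
G01 X144.790 Y114.699
G01 X109.382 Y53.569
G01 X148.355 Y17.354
M5

viewBox `0 0 172.164 155.698` with mm width/height → 1 unit = 1 mm. Flip: y_m = 155.698 − y_svg.

**Shape 1** — `<line>` line segment, stroke `#000000` → cut (S873, F1277). Machine vertices: (125.487,54.768) → (135.059,22.908). Open path.

**Shape 2** — `<path>` cubic bezier, stroke `#ff00ff` → score (S603, F2136). Control points (SVG): P0=(77.621,67.179), P1=(59.761,45.076), P2=(48.389,147.215), P3=(68.547,135.735); sampled at t=k/6. Machine vertices: (77.621,88.519) → (69.348,90.318) → (62.851,78.018) → (58.827,58.225) → (57.972,37.546) → (60.980,22.590) → (68.547,19.963). Open path.

**Shape 3** — `<polygon>` regular polygon, stroke `#0000ff` → engrave (S301, F3851). Machine vertices: (65.351,61.029) → (89.517,81.980) → (119.745,71.526) → (125.805,40.121) → (101.639,19.170) → (71.411,29.624) → (65.351,61.029). Closed: final G1 returns to the first vertex.

**Shape 4** — `<path>` open polyline, stroke `#ff00ff` → score (S603, F2136). Machine vertices: (124.480,143.195) → (164.556,40.935) → (32.309,131.668) → (144.790,114.699) → (109.382,53.569) → (148.355,17.354). Open path.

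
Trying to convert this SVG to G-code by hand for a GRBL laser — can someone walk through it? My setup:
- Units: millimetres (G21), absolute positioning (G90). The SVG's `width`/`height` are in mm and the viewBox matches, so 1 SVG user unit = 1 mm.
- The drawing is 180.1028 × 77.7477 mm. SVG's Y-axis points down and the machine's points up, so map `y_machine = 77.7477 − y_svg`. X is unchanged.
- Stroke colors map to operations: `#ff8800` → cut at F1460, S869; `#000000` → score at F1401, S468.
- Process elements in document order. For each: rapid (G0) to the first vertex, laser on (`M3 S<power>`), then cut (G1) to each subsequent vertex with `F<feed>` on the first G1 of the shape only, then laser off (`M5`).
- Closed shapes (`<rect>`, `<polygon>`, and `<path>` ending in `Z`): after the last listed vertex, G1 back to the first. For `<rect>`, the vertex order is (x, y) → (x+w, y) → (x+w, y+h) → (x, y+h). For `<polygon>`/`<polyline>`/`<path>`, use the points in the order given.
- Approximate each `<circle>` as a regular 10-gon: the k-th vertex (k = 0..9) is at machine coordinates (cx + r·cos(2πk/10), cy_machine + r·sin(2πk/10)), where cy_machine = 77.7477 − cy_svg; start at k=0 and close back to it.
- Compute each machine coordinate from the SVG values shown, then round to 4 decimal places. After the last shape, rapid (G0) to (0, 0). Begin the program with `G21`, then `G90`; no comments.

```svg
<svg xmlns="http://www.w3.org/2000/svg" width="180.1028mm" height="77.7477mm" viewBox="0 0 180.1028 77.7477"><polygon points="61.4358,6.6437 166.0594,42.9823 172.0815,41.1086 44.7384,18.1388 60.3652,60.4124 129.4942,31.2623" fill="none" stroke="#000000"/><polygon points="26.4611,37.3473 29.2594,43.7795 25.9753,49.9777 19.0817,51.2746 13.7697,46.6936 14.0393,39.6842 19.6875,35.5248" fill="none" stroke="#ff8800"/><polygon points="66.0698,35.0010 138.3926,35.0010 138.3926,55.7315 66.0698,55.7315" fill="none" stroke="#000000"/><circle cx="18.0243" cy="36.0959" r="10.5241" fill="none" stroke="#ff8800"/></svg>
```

G21
G90
G0 X61.4358 Y71.1040
M3 S468
G1 X166.0594 Y34.7654 F1401
G1 X172.0815 Y36.6391
G1 X44.7384 Y59.6089
G1 X60.3652 Y17.3353
G1 X129.4942 Y46.4854
G1 X61.4358 Y71.1040
M5
G0 X26.4611 Y40.4004
M3 S869
G1 X29.2594 Y33.9682 F1460
G1 X25.9753 Y27.7700
G1 X19.0817 Y26.4731
G1 X13.7697 Y31.0541
G1 X14.0393 Y38.0635
G1 X19.6875 Y42.2229
G1 X26.4611 Y40.4004
M5
G0 X66.0698 Y42.7467
M3 S468
G1 X138.3926 Y42.7467 F1401
G1 X138.3926 Y22.0162
G1 X66.0698 Y22.0162
G1 X66.0698 Y42.7467
M5
G0 X28.5484 Y41.6518
M3 S869
G1 X26.5385 Y47.8377 F1460
G1 X21.2764 Y51.6608
G1 X14.7722 Y51.6608
G1 X9.5101 Y47.8377
G1 X7.5002 Y41.6518
G1 X9.5101 Y35.4659
G1 X14.7722 Y31.6428
G1 X21.2764 Y31.6428
G1 X26.5385 Y35.4659
G1 X28.5484 Y41.6518
M5
G0 X0.0000 Y0.0000

Since the viewBox matches the mm dimensions, user units are millimetres directly. The only transform is the Y-flip y_m = 77.7477 − y_svg.

Shape 1 is a closed polygon drawn with `<polygon>`. Its stroke #000000 means score at S468, F1401. After flipping Y the toolpath is (61.4358,71.1040) → (166.0594,34.7654) → (172.0815,36.6391) → (44.7384,59.6089) → (60.3652,17.3353) → (129.4942,46.4854) → (61.4358,71.1040), returning to the start.

Shape 2 is a regular polygon drawn with `<polygon>`. Its stroke #ff8800 means cut at S869, F1460. After flipping Y the toolpath is (26.4611,40.4004) → (29.2594,33.9682) → (25.9753,27.7700) → (19.0817,26.4731) → (13.7697,31.0541) → (14.0393,38.0635) → (19.6875,42.2229) → (26.4611,40.4004), returning to the start.

Shape 3 is a rectangle drawn with `<polygon>`. Its stroke #000000 means score at S468, F1401. After flipping Y the toolpath is (66.0698,42.7467) → (138.3926,42.7467) → (138.3926,22.0162) → (66.0698,22.0162) → (66.0698,42.7467), returning to the start.

Shape 4 is a circle drawn with `<circle>`. Its stroke #ff8800 means cut at S869, F1460. After flipping Y the toolpath is (28.5484,41.6518) → (26.5385,47.8377) → (21.2764,51.6608) → (14.7722,51.6608) → (9.5101,47.8377) → (7.5002,41.6518) → (9.5101,35.4659) → (14.7722,31.6428) → (21.2764,31.6428) → (26.5385,35.4659) → (28.5484,41.6518), returning to the start.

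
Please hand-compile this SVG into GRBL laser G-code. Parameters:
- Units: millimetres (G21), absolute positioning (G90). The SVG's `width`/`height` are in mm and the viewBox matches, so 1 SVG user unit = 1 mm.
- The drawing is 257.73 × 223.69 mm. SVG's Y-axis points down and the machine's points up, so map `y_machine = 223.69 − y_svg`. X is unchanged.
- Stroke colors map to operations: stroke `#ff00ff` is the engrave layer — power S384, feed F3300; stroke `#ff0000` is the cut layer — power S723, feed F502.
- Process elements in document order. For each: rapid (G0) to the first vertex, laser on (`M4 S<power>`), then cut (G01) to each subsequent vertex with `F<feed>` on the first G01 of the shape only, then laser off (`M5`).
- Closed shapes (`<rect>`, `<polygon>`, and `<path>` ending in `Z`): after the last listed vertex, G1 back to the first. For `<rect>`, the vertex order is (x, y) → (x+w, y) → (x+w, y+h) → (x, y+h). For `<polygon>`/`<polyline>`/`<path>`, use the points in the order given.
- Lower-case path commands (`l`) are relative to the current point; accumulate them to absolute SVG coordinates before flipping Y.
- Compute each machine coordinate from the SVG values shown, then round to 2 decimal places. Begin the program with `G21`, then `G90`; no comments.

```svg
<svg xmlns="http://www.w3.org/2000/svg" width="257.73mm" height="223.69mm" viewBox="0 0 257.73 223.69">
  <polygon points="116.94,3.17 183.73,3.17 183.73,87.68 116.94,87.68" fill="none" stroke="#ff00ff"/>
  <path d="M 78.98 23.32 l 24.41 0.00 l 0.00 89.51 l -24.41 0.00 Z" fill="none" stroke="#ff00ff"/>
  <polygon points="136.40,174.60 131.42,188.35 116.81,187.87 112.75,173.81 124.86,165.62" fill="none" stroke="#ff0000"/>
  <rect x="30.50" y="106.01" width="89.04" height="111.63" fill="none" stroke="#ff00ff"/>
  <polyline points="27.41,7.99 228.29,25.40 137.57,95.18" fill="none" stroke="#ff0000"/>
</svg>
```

G21
G90
G0 X116.94 Y220.52
M4 S384
G01 X183.73 Y220.52 F3300
G01 X183.73 Y136.01
G01 X116.94 Y136.01
G01 X116.94 Y220.52
M5
G0 X78.98 Y200.37
M4 S384
G01 X103.39 Y200.37 F3300
G01 X103.39 Y110.86
G01 X78.98 Y110.86
G01 X78.98 Y200.37
M5
G0 X136.40 Y49.09
M4 S723
G01 X131.42 Y35.34 F502
G01 X116.81 Y35.82
G01 X112.75 Y49.88
G01 X124.86 Y58.07
G01 X136.40 Y49.09
M5
G0 X30.50 Y117.68
M4 S384
G01 X119.54 Y117.68 F3300
G01 X119.54 Y6.05
G01 X30.50 Y6.05
G01 X30.50 Y117.68
M5
G0 X27.41 Y215.70
M4 S723
G01 X228.29 Y198.29 F502
G01 X137.57 Y128.51
M5

Since the viewBox matches the mm dimensions, user units are millimetres directly. The only transform is the Y-flip y_m = 223.69 − y_svg.

Shape 1 is a rectangle drawn with `<polygon>`. Its stroke #ff00ff means engrave at S384, F3300. After flipping Y the toolpath is (116.94,220.52) → (183.73,220.52) → (183.73,136.01) → (116.94,136.01) → (116.94,220.52), returning to the start.

Shape 2 is a rectangle drawn with `<path>`. Its stroke #ff00ff means engrave at S384, F3300. After flipping Y the toolpath is (78.98,200.37) → (103.39,200.37) → (103.39,110.86) → (78.98,110.86) → (78.98,200.37), returning to the start.

Shape 3 is a regular polygon drawn with `<polygon>`. Its stroke #ff0000 means cut at S723, F502. After flipping Y the toolpath is (136.40,49.09) → (131.42,35.34) → (116.81,35.82) → (112.75,49.88) → (124.86,58.07) → (136.40,49.09), returning to the start.

Shape 4 is a rectangle drawn with `<rect>`. Its stroke #ff00ff means engrave at S384, F3300. After flipping Y the toolpath is (30.50,117.68) → (119.54,117.68) → (119.54,6.05) → (30.50,6.05) → (30.50,117.68), returning to the start.

Shape 5 is a open polyline drawn with `<polyline>`. Its stroke #ff0000 means cut at S723, F502. After flipping Y the toolpath is (27.41,215.70) → (228.29,198.29) → (137.57,128.51).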